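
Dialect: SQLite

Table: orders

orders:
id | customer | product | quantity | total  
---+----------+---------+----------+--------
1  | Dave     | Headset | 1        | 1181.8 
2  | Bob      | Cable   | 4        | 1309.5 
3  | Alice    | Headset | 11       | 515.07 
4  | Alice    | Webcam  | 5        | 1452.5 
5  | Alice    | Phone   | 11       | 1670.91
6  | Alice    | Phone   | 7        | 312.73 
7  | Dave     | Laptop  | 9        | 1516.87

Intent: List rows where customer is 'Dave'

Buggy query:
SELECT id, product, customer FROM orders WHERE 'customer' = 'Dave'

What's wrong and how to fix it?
Bug: 'customer' in single quotes is a string literal, not the column; the comparison is literal-vs-literal and never true

Fix: Reference the column as customer without single quotes

Corrected query:
SELECT id, product, customer FROM orders WHERE customer = 'Dave'

Result:
id | product | customer
---+---------+---------
1  | Headset | Dave    
7  | Laptop  | Dave    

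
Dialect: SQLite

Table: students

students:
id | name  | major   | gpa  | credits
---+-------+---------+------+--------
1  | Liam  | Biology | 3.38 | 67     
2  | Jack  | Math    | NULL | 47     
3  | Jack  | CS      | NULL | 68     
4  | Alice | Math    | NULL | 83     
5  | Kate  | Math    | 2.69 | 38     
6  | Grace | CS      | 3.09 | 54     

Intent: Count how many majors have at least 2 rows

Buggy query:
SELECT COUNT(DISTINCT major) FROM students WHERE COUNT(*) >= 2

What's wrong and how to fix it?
Bug: WHERE filters individual rows, not groups, so a group-level COUNT is invalid there

Fix: Use a subquery that GROUPs and filters with HAVING, then count its rows

Corrected query:
SELECT COUNT(*) FROM (SELECT major FROM students GROUP BY major HAVING COUNT(*) >= 2)

Result:
COUNT(*)
--------
2       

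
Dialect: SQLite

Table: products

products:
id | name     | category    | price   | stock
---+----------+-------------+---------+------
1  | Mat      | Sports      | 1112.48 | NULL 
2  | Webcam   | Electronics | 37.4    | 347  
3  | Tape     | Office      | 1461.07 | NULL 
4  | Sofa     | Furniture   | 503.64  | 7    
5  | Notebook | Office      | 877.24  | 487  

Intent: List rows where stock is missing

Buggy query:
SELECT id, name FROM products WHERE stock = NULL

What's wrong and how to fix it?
Bug: Comparing to NULL with '=' never matches; NULL = NULL is unknown, not true

Fix: Replace '= NULL' with 'IS NULL'

Corrected query:
SELECT id, name FROM products WHERE stock IS NULL

Result:
id | name
---+-----
1  | Mat 
3  | Tape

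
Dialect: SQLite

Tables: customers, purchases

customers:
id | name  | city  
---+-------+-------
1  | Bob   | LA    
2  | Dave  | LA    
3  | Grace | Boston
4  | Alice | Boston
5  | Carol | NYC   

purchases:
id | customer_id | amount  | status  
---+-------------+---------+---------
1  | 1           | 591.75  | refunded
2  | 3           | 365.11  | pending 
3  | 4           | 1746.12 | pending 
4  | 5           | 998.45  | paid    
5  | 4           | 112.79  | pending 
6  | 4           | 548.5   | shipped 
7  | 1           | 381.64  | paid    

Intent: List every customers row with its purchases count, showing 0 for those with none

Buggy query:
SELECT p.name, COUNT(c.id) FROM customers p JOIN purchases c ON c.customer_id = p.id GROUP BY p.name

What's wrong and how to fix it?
Bug: An inner join excludes parents with zero children

Fix: Switch to LEFT JOIN to retain unmatched parent rows

Corrected query:
SELECT p.name, COUNT(c.id) FROM customers p LEFT JOIN purchases c ON c.customer_id = p.id GROUP BY p.name

Result:
name  | COUNT(c.id)
------+------------
Alice | 3          
Bob   | 2          
Carol | 1          
Dave  | 0          
Grace | 1          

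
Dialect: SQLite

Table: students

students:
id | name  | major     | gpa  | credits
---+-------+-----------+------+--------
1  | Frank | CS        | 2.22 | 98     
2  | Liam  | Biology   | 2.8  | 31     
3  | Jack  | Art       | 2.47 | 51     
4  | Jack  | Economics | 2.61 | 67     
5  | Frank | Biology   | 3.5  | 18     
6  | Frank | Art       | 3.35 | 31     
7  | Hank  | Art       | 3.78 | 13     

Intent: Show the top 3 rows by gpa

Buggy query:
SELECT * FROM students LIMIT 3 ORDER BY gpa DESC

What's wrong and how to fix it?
Bug: LIMIT must come after ORDER BY

Fix: Swap the clauses: ORDER BY first, then LIMIT

Corrected query:
SELECT * FROM students ORDER BY gpa DESC LIMIT 3

Result:
id | name  | major   | gpa  | credits
---+-------+---------+------+--------
7  | Hank  | Art     | 3.78 | 13     
5  | Frank | Biology | 3.5  | 18     
6  | Frank | Art     | 3.35 | 31     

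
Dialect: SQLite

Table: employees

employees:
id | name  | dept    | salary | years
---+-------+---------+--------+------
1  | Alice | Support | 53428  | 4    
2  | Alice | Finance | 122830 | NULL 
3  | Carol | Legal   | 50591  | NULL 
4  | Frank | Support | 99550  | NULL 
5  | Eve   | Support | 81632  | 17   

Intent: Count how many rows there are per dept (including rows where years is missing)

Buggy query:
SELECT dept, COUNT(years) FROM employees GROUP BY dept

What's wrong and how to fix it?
Bug: COUNT(years) skips NULLs, so groups with missing years are undercounted

Fix: Replace COUNT(years) with COUNT(*)

Corrected query:
SELECT dept, COUNT(*) FROM employees GROUP BY dept

Result:
dept    | COUNT(*)
--------+---------
Finance | 1       
Legal   | 1       
Support | 3       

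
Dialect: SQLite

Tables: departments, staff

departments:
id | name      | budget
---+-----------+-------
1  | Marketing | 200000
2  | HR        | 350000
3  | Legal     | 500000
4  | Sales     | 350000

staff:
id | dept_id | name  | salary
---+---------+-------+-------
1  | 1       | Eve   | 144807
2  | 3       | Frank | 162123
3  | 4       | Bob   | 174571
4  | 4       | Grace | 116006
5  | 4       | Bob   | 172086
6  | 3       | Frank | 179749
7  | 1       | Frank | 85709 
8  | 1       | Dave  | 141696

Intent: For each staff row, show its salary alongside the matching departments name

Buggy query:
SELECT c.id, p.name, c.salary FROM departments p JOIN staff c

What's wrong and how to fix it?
Bug: JOIN with no ON clause produces a cartesian product; every staff row pairs with every departments row

Fix: Add ON c.dept_id = p.id to the JOIN

Corrected query:
SELECT c.id, p.name, c.salary FROM departments p JOIN staff c ON c.dept_id = p.id

Result:
id | name      | salary
---+-----------+-------
1  | Marketing | 144807
2  | Legal     | 162123
3  | Sales     | 174571
4  | Sales     | 116006
5  | Sales     | 172086
6  | Legal     | 179749
7  | Marketing | 85709 
8  | Marketing | 141696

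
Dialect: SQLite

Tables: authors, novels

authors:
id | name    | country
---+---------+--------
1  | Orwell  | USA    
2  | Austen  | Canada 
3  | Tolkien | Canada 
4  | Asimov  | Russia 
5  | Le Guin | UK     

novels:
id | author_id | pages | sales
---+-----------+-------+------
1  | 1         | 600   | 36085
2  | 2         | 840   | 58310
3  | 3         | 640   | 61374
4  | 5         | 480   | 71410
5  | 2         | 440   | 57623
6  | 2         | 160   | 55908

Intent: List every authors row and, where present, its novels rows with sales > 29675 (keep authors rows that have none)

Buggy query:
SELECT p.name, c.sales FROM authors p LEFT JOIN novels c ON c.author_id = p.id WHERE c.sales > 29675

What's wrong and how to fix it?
Bug: Filtering c.sales in WHERE discards the NULL rows produced by LEFT JOIN, turning it into an inner join

Fix: Put 'c.sales > 29675' in the JOIN's ON clause instead of WHERE

Corrected query:
SELECT p.name, c.sales FROM authors p LEFT JOIN novels c ON c.author_id = p.id AND c.sales > 29675

Result:
name    | sales
--------+------
Orwell  | 36085
Austen  | 55908
Austen  | 57623
Austen  | 58310
Tolkien | 61374
Asimov  | NULL 
Le Guin | 71410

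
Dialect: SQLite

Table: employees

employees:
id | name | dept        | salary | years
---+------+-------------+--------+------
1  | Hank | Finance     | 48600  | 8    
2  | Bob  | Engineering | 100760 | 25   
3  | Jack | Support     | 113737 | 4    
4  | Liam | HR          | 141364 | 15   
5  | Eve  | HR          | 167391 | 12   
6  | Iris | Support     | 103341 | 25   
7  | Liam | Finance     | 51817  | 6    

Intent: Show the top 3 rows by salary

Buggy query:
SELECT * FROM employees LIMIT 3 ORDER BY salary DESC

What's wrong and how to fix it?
Bug: LIMIT must come after ORDER BY

Fix: Swap the clauses: ORDER BY first, then LIMIT

Corrected query:
SELECT * FROM employees ORDER BY salary DESC LIMIT 3

Result:
id | name | dept    | salary | years
---+------+---------+--------+------
5  | Eve  | HR      | 167391 | 12   
4  | Liam | HR      | 141364 | 15   
3  | Jack | Support | 113737 | 4    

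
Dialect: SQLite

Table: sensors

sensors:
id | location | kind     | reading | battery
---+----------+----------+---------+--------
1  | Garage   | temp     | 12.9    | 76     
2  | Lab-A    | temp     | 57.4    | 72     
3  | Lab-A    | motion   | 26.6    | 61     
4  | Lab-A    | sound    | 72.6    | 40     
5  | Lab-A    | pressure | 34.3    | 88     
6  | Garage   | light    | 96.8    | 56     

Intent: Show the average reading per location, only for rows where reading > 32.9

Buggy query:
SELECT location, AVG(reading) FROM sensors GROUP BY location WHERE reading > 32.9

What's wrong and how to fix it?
Bug: Row-level WHERE must come before GROUP BY in the clause order

Fix: Place WHERE between FROM and GROUP BY

Corrected query:
SELECT location, AVG(reading) FROM sensors WHERE reading > 32.9 GROUP BY location

Result:
location | AVG(reading)
---------+-------------
Garage   | 96.8        
Lab-A    | 54.766667   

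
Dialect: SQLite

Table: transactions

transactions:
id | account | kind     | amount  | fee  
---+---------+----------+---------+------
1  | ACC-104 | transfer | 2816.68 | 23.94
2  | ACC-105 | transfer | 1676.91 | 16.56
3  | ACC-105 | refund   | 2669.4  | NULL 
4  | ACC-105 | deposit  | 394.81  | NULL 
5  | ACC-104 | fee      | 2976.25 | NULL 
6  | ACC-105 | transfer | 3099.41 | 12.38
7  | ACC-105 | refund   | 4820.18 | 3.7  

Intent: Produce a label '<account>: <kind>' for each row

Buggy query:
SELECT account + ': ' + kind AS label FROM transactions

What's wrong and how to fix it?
Bug: '+' is numeric addition; on text columns SQLite converts them to 0 instead of concatenating

Fix: Replace + with || to concatenate text

Corrected query:
SELECT account || ': ' || kind AS label FROM transactions

Result:
label            
-----------------
ACC-104: transfer
ACC-105: transfer
ACC-105: refund  
ACC-105: deposit 
ACC-104: fee     
ACC-105: transfer
ACC-105: refund  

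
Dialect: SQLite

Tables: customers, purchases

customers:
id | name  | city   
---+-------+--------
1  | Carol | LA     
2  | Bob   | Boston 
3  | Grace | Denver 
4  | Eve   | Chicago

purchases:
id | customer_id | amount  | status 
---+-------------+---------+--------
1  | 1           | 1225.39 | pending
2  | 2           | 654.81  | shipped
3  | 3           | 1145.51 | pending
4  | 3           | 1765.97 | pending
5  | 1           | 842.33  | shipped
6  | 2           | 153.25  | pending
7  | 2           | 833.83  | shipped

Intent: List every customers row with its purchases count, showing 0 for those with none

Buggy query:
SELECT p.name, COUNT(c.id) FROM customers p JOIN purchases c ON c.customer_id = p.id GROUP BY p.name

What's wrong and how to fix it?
Bug: An inner join excludes parents with zero children

Fix: Use LEFT JOIN so parents without children still appear (COUNT(c.id) gives 0)

Corrected query:
SELECT p.name, COUNT(c.id) FROM customers p LEFT JOIN purchases c ON c.customer_id = p.id GROUP BY p.name

Result:
name  | COUNT(c.id)
------+------------
Bob   | 3          
Carol | 2          
Eve   | 0          
Grace | 2          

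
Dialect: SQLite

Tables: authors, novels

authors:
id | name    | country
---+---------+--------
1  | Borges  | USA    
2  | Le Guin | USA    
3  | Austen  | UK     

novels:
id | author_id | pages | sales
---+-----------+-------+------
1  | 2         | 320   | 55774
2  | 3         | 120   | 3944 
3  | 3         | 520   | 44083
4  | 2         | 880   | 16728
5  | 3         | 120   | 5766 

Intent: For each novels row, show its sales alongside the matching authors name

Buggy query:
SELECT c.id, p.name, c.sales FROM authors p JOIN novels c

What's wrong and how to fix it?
Bug: JOIN with no ON clause produces a cartesian product; every novels row pairs with every authors row

Fix: Specify the join condition linking the foreign key to the parent id

Corrected query:
SELECT c.id, p.name, c.sales FROM authors p JOIN novels c ON c.author_id = p.id

Result:
id | name    | sales
---+---------+------
1  | Le Guin | 55774
2  | Austen  | 3944 
3  | Austen  | 44083
4  | Le Guin | 16728
5  | Austen  | 5766 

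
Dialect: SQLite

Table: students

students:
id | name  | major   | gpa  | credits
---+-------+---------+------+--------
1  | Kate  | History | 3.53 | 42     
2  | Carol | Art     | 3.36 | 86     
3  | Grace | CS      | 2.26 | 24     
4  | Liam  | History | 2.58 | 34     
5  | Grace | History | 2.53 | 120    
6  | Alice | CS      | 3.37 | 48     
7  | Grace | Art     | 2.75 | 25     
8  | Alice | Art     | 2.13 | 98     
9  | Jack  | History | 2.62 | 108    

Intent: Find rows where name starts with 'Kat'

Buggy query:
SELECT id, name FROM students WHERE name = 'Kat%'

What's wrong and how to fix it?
Bug: Wildcards only work with LIKE; '=' treats '%' as a literal character

Fix: Use LIKE for wildcard pattern matching

Corrected query:
SELECT id, name FROM students WHERE name LIKE 'Kat%'

Result:
id | name
---+-----
1  | Kate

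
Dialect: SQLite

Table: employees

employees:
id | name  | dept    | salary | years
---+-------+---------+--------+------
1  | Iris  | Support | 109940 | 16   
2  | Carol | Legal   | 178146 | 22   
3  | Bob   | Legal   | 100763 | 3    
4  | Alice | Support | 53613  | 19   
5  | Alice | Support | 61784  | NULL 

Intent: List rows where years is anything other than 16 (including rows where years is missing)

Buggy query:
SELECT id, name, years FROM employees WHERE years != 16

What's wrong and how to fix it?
Bug: 'years != 16' is unknown when years is NULL, so NULL rows are silently excluded

Fix: Handle NULL separately with IS NULL alongside the inequality

Corrected query:
SELECT id, name, years FROM employees WHERE years != 16 OR years IS NULL

Result:
id | name  | years
---+-------+------
2  | Carol | 22   
3  | Bob   | 3    
4  | Alice | 19   
5  | Alice | NULL 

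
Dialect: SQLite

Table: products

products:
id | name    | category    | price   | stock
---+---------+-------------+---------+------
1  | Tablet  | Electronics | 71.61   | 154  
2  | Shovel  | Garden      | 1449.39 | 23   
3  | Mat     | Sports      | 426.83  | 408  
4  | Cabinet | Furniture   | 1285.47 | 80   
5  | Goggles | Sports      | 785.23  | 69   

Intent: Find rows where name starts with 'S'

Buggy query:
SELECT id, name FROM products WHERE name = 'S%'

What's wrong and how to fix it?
Bug: Wildcards only work with LIKE; '=' treats '%' as a literal character

Fix: Use LIKE for wildcard pattern matching

Corrected query:
SELECT id, name FROM products WHERE name LIKE 'S%'

Result:
id | name  
---+-------
2  | Shovel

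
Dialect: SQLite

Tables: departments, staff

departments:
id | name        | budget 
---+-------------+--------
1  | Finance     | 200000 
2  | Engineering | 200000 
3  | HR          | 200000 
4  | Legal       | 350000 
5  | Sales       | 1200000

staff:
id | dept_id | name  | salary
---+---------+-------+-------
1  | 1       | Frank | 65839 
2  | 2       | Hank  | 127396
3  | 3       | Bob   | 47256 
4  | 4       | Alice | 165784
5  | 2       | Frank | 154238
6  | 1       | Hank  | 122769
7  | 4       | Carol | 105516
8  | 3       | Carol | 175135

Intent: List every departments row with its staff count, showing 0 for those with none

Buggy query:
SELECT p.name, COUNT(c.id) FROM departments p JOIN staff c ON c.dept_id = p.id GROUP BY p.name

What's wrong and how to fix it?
Bug: An inner join excludes parents with zero children

Fix: Use LEFT JOIN so parents without children still appear (COUNT(c.id) gives 0)

Corrected query:
SELECT p.name, COUNT(c.id) FROM departments p LEFT JOIN staff c ON c.dept_id = p.id GROUP BY p.name

Result:
name        | COUNT(c.id)
------------+------------
Engineering | 2          
Finance     | 2          
HR          | 2          
Legal       | 2          
Sales       | 0          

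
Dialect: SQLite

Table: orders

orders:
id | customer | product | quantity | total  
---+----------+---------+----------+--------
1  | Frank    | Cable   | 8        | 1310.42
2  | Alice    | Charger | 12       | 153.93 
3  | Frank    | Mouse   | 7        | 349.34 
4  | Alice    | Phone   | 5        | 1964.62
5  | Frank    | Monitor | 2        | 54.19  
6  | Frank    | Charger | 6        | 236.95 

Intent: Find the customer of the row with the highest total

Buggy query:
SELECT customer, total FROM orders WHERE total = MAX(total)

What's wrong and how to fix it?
Bug: WHERE is evaluated per row; an aggregate over the whole table isn't defined there

Fix: Wrap MAX in a scalar subquery so WHERE compares against a single value

Corrected query:
SELECT customer, total FROM orders WHERE total = (SELECT MAX(total) FROM orders)

Result:
customer | total  
---------+--------
Alice    | 1964.62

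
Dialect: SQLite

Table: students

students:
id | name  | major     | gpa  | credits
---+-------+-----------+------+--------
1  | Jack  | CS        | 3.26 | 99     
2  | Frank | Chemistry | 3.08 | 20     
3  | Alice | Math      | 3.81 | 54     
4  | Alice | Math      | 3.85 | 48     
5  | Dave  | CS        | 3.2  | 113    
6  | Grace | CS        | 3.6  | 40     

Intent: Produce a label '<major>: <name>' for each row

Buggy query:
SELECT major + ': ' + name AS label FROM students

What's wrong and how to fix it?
Bug: '+' is numeric addition; on text columns SQLite converts them to 0 instead of concatenating

Fix: Use the || operator for string concatenation

Corrected query:
SELECT major || ': ' || name AS label FROM students

Result:
label           
----------------
CS: Jack        
Chemistry: Frank
Math: Alice     
Math: Alice     
CS: Dave        
CS: Grace       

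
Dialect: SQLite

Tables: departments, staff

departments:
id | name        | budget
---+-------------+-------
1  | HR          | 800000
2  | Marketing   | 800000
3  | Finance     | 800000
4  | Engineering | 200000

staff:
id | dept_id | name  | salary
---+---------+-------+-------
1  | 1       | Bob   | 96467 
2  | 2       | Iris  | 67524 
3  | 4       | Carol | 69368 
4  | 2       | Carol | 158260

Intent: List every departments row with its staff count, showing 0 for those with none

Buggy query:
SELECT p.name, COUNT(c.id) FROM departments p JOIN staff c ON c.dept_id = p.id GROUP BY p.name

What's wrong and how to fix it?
Bug: An inner join excludes parents with zero children

Fix: Use LEFT JOIN so parents without children still appear (COUNT(c.id) gives 0)

Corrected query:
SELECT p.name, COUNT(c.id) FROM departments p LEFT JOIN staff c ON c.dept_id = p.id GROUP BY p.name

Result:
name        | COUNT(c.id)
------------+------------
Engineering | 1          
Finance     | 0          
HR          | 1          
Marketing   | 2          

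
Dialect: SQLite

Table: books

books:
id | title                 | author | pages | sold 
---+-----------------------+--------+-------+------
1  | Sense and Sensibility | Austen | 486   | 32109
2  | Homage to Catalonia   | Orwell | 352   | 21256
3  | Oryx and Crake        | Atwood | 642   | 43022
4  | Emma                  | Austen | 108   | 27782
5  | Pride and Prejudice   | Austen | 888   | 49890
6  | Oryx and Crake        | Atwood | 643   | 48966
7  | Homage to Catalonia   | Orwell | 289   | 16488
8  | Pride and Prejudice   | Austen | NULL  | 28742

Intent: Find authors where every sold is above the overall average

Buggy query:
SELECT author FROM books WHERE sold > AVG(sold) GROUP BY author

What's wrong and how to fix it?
Bug: WHERE evaluates per row before aggregation, so AVG() is unavailable

Fix: Use a subquery for AVG and a HAVING MIN(...) filter so the condition holds for every row in the group

Corrected query:
SELECT author FROM books GROUP BY author HAVING MIN(sold) > (SELECT AVG(sold) FROM books)

Result:
author
------
Atwood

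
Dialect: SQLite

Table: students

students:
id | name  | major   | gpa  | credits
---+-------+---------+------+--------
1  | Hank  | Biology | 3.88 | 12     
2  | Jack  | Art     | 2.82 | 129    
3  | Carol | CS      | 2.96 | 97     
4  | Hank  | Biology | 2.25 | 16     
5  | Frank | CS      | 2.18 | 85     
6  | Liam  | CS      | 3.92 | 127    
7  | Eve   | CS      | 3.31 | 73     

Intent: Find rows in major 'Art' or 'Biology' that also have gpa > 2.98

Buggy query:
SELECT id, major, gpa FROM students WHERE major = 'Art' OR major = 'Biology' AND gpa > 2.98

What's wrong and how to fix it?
Bug: Without parentheses, AND is evaluated before OR, so the gpa filter only applies to the 'Biology' branch

Fix: Group the OR with parentheses (or use IN), then AND the threshold

Corrected query:
SELECT id, major, gpa FROM students WHERE (major = 'Art' OR major = 'Biology') AND gpa > 2.98

Result:
id | major   | gpa 
---+---------+-----
1  | Biology | 3.88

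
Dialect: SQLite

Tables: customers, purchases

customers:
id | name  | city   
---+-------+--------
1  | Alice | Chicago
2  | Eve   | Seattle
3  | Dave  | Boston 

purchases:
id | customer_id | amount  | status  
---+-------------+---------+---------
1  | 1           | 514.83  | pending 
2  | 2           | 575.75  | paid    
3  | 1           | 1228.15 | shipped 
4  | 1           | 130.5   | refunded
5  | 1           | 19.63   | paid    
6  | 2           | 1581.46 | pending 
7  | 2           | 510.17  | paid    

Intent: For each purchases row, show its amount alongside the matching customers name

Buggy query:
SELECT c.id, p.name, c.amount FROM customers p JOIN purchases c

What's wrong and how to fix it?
Bug: JOIN with no ON clause produces a cartesian product; every purchases row pairs with every customers row

Fix: Specify the join condition linking the foreign key to the parent id

Corrected query:
SELECT c.id, p.name, c.amount FROM customers p JOIN purchases c ON c.customer_id = p.id

Result:
id | name  | amount 
---+-------+--------
1  | Alice | 514.83 
2  | Eve   | 575.75 
3  | Alice | 1228.15
4  | Alice | 130.5  
5  | Alice | 19.63  
6  | Eve   | 1581.46
7  | Eve   | 510.17 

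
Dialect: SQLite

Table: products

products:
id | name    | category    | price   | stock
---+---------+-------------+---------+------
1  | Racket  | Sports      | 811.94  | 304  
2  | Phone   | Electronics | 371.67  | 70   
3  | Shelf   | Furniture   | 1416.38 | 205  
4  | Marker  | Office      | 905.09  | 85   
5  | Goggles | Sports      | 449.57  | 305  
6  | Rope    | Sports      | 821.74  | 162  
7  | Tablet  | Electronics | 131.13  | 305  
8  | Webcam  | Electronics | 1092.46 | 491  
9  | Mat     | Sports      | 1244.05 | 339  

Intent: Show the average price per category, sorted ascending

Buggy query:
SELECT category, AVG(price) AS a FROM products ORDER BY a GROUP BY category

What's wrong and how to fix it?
Bug: GROUP BY must precede ORDER BY

Fix: Reorder: SELECT … FROM … GROUP BY … ORDER BY …

Corrected query:
SELECT category, AVG(price) AS a FROM products GROUP BY category ORDER BY a

Result:
category    | a         
------------+-----------
Electronics | 531.753333
Sports      | 831.825   
Office      | 905.09    
Furniture   | 1416.38   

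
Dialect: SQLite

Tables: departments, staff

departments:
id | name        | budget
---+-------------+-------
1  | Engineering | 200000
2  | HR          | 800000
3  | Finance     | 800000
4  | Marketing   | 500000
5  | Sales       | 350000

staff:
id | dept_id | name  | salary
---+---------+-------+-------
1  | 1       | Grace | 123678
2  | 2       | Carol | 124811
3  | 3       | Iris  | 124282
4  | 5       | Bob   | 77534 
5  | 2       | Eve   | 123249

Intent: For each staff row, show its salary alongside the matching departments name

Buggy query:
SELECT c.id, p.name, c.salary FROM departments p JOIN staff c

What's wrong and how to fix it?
Bug: Missing join condition: each staff row is matched to all departments rows instead of just its own

Fix: Add ON c.dept_id = p.id to the JOIN

Corrected query:
SELECT c.id, p.name, c.salary FROM departments p JOIN staff c ON c.dept_id = p.id

Result:
id | name        | salary
---+-------------+-------
1  | Engineering | 123678
2  | HR          | 124811
3  | Finance     | 124282
4  | Sales       | 77534 
5  | HR          | 123249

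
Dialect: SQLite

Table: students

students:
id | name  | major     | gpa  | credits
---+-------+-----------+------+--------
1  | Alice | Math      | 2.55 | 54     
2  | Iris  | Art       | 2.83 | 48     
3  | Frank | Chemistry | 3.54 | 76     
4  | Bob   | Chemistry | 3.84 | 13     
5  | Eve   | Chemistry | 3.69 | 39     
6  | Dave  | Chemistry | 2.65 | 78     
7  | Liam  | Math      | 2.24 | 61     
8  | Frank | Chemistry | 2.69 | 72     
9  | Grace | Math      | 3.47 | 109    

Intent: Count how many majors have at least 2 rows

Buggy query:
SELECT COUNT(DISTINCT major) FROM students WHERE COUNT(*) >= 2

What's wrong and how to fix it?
Bug: WHERE filters individual rows, not groups, so a group-level COUNT is invalid there

Fix: Group first with HAVING COUNT(*) >= 2, then COUNT the resulting groups

Corrected query:
SELECT COUNT(*) FROM (SELECT major FROM students GROUP BY major HAVING COUNT(*) >= 2)

Result:
COUNT(*)
--------
2       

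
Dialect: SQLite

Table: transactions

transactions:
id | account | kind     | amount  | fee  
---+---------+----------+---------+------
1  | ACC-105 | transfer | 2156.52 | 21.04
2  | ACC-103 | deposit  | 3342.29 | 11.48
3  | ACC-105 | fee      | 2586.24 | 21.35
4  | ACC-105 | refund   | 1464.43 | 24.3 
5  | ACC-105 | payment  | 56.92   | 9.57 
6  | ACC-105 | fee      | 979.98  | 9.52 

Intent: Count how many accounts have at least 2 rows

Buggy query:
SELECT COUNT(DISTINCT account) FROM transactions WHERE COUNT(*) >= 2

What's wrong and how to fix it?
Bug: WHERE filters individual rows, not groups, so a group-level COUNT is invalid there

Fix: Group first with HAVING COUNT(*) >= 2, then COUNT the resulting groups

Corrected query:
SELECT COUNT(*) FROM (SELECT account FROM transactions GROUP BY account HAVING COUNT(*) >= 2)

Result:
COUNT(*)
--------
1       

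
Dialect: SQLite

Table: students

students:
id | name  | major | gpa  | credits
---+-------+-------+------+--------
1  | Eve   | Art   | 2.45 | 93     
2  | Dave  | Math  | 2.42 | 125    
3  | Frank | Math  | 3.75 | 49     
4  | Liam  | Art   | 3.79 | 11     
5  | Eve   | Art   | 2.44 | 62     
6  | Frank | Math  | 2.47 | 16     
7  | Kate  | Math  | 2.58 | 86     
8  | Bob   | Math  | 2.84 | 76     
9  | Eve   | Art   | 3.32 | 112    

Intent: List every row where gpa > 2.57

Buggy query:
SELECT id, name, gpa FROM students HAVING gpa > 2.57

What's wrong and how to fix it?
Bug: HAVING filters the output of aggregation, but this query has no GROUP BY and no aggregate functions, so SQLite rejects it (HAVING clause on a non-aggregate query); the condition here is per row

Fix: Replace HAVING with WHERE since the condition applies to individual rows

Corrected query:
SELECT id, name, gpa FROM students WHERE gpa > 2.57

Result:
id | name  | gpa 
---+-------+-----
3  | Frank | 3.75
4  | Liam  | 3.79
7  | Kate  | 2.58
8  | Bob   | 2.84
9  | Eve   | 3.32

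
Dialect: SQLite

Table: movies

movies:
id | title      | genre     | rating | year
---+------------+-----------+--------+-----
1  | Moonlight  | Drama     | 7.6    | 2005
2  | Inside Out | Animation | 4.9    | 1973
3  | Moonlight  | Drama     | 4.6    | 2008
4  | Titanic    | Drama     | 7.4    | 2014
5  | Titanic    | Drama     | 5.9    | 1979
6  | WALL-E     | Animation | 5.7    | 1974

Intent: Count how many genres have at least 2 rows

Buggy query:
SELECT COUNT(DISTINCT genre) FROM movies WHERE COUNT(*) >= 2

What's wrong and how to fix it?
Bug: WHERE filters individual rows, not groups, so a group-level COUNT is invalid there

Fix: Group first with HAVING COUNT(*) >= 2, then COUNT the resulting groups

Corrected query:
SELECT COUNT(*) FROM (SELECT genre FROM movies GROUP BY genre HAVING COUNT(*) >= 2)

Result:
COUNT(*)
--------
2       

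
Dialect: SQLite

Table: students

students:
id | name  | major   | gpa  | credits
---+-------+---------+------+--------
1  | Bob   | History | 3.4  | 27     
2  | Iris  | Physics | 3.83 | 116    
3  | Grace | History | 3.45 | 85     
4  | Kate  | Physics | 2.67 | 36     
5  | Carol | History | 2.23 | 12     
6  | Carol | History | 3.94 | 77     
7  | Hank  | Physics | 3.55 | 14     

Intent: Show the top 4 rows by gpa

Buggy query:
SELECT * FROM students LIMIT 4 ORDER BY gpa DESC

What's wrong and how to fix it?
Bug: LIMIT must come after ORDER BY

Fix: Swap the clauses: ORDER BY first, then LIMIT

Corrected query:
SELECT * FROM students ORDER BY gpa DESC LIMIT 4

Result:
id | name  | major   | gpa  | credits
---+-------+---------+------+--------
6  | Carol | History | 3.94 | 77     
2  | Iris  | Physics | 3.83 | 116    
7  | Hank  | Physics | 3.55 | 14     
3  | Grace | History | 3.45 | 85     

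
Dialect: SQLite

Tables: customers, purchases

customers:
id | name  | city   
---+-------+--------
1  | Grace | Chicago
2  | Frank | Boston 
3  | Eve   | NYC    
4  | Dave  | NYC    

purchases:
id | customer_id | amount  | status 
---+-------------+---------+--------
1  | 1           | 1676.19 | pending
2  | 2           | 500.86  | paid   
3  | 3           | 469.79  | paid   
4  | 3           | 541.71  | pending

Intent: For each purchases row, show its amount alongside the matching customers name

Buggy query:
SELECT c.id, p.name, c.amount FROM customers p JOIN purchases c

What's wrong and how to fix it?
Bug: JOIN with no ON clause produces a cartesian product; every purchases row pairs with every customers row

Fix: Add ON c.customer_id = p.id to the JOIN

Corrected query:
SELECT c.id, p.name, c.amount FROM customers p JOIN purchases c ON c.customer_id = p.id

Result:
id | name  | amount 
---+-------+--------
1  | Grace | 1676.19
2  | Frank | 500.86 
3  | Eve   | 469.79 
4  | Eve   | 541.71 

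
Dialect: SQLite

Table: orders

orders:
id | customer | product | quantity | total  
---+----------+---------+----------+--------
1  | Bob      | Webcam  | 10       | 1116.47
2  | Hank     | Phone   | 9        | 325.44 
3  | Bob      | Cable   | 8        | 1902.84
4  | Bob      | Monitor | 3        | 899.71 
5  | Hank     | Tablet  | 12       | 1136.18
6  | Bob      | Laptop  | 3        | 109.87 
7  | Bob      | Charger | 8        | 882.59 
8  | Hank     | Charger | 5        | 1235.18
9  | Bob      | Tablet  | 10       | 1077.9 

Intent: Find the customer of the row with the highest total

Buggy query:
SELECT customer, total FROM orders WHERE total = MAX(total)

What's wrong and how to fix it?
Bug: MAX(total) is an aggregate and cannot be used directly in WHERE

Fix: Wrap MAX in a scalar subquery so WHERE compares against a single value

Corrected query:
SELECT customer, total FROM orders WHERE total = (SELECT MAX(total) FROM orders)

Result:
customer | total  
---------+--------
Bob      | 1902.84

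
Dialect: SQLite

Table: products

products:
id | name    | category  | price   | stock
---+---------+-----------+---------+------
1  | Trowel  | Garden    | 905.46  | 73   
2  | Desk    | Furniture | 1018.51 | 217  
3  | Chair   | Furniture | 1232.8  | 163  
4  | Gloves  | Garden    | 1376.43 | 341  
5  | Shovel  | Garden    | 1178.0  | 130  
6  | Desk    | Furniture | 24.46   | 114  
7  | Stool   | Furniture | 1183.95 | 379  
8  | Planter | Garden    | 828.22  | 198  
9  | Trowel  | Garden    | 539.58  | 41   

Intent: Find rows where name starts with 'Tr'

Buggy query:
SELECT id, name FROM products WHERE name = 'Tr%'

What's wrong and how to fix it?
Bug: Wildcards only work with LIKE; '=' treats '%' as a literal character

Fix: Replace '=' with LIKE so 'Tr%' is treated as a pattern

Corrected query:
SELECT id, name FROM products WHERE name LIKE 'Tr%'

Result:
id | name  
---+-------
1  | Trowel
9  | Trowel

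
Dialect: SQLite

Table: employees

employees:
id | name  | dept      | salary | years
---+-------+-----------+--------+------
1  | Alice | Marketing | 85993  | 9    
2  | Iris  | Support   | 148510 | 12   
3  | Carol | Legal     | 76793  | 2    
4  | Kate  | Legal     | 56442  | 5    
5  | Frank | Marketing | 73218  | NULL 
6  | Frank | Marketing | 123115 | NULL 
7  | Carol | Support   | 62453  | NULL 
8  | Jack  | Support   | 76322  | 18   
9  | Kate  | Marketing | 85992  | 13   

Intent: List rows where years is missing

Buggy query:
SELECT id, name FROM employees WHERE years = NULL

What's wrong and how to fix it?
Bug: Comparing to NULL with '=' never matches; NULL = NULL is unknown, not true

Fix: Replace '= NULL' with 'IS NULL'

Corrected query:
SELECT id, name FROM employees WHERE years IS NULL

Result:
id | name 
---+------
5  | Frank
6  | Frank
7  | Carol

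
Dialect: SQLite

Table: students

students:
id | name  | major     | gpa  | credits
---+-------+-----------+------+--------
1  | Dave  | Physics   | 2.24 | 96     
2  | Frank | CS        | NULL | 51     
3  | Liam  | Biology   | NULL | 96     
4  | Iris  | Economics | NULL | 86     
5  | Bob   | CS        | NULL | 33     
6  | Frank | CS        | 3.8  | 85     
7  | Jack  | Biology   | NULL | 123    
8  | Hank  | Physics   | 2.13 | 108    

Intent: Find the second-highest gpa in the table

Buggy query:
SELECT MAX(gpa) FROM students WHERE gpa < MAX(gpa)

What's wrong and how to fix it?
Bug: MAX(gpa) on the right of the comparison is an aggregate-in-WHERE error

Fix: Put the inner MAX in a scalar subquery

Corrected query:
SELECT MAX(gpa) FROM students WHERE gpa < (SELECT MAX(gpa) FROM students)

Result:
MAX(gpa)
--------
2.24    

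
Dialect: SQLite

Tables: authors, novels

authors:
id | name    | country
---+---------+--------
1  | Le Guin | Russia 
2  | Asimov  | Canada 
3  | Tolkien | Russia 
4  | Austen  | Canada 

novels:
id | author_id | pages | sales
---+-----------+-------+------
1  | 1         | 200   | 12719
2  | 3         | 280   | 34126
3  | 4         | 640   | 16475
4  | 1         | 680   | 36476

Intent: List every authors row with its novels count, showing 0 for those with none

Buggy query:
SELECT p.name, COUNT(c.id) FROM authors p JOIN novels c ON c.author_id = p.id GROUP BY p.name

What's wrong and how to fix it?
Bug: An inner join excludes parents with zero children

Fix: Use LEFT JOIN so parents without children still appear (COUNT(c.id) gives 0)

Corrected query:
SELECT p.name, COUNT(c.id) FROM authors p LEFT JOIN novels c ON c.author_id = p.id GROUP BY p.name

Result:
name    | COUNT(c.id)
--------+------------
Asimov  | 0          
Austen  | 1          
Le Guin | 2          
Tolkien | 1          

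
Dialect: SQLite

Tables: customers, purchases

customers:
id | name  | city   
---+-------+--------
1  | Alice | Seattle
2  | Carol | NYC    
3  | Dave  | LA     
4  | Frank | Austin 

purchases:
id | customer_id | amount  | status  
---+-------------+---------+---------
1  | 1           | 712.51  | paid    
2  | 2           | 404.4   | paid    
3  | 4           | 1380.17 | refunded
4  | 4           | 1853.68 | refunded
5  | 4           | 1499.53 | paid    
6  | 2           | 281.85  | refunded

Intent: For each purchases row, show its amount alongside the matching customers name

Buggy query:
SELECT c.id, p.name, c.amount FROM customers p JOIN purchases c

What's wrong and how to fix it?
Bug: Missing join condition: each purchases row is matched to all customers rows instead of just its own

Fix: Specify the join condition linking the foreign key to the parent id

Corrected query:
SELECT c.id, p.name, c.amount FROM customers p JOIN purchases c ON c.customer_id = p.id

Result:
id | name  | amount 
---+-------+--------
1  | Alice | 712.51 
2  | Carol | 404.4  
3  | Frank | 1380.17
4  | Frank | 1853.68
5  | Frank | 1499.53
6  | Carol | 281.85 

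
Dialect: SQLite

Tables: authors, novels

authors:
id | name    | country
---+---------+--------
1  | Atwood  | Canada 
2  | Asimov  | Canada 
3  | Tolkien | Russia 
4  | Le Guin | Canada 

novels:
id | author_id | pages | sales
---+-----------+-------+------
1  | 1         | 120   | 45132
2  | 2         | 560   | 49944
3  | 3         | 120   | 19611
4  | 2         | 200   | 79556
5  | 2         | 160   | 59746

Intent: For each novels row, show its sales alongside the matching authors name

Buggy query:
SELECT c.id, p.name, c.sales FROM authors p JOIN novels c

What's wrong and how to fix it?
Bug: Missing join condition: each novels row is matched to all authors rows instead of just its own

Fix: Add ON c.author_id = p.id to the JOIN

Corrected query:
SELECT c.id, p.name, c.sales FROM authors p JOIN novels c ON c.author_id = p.id

Result:
id | name    | sales
---+---------+------
1  | Atwood  | 45132
2  | Asimov  | 49944
3  | Tolkien | 19611
4  | Asimov  | 79556
5  | Asimov  | 59746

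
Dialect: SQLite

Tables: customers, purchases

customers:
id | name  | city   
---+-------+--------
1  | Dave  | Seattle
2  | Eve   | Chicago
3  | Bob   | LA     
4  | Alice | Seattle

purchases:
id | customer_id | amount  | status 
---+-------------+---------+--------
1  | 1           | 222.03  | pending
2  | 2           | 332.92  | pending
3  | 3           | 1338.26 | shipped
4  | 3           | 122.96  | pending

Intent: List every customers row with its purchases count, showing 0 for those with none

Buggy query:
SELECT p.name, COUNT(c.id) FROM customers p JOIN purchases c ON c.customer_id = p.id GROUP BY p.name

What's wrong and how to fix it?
Bug: An inner join excludes parents with zero children

Fix: Switch to LEFT JOIN to retain unmatched parent rows

Corrected query:
SELECT p.name, COUNT(c.id) FROM customers p LEFT JOIN purchases c ON c.customer_id = p.id GROUP BY p.name

Result:
name  | COUNT(c.id)
------+------------
Alice | 0          
Bob   | 2          
Dave  | 1          
Eve   | 1          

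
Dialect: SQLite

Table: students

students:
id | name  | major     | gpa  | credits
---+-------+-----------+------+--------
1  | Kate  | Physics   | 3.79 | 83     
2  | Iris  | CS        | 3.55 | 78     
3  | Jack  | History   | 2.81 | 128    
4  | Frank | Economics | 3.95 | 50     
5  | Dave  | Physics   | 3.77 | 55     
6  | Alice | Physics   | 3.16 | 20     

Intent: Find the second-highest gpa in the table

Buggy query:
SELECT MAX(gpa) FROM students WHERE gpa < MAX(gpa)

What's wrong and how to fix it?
Bug: MAX(gpa) on the right of the comparison is an aggregate-in-WHERE error

Fix: Put the inner MAX in a scalar subquery

Corrected query:
SELECT MAX(gpa) FROM students WHERE gpa < (SELECT MAX(gpa) FROM students)

Result:
MAX(gpa)
--------
3.79    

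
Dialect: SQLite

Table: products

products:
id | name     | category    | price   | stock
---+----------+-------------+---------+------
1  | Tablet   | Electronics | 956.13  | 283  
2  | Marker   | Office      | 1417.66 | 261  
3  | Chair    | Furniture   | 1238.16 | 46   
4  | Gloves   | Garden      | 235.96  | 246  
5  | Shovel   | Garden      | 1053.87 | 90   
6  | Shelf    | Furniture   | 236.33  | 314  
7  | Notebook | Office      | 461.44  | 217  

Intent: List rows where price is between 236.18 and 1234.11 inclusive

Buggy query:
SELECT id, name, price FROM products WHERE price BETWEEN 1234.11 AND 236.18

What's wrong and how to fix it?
Bug: BETWEEN expects the lower bound first; with 1234.11 AND 236.18 the range is empty

Fix: Write BETWEEN 236.18 AND 1234.11

Corrected query:
SELECT id, name, price FROM products WHERE price BETWEEN 236.18 AND 1234.11

Result:
id | name     | price  
---+----------+--------
1  | Tablet   | 956.13 
5  | Shovel   | 1053.87
6  | Shelf    | 236.33 
7  | Notebook | 461.44 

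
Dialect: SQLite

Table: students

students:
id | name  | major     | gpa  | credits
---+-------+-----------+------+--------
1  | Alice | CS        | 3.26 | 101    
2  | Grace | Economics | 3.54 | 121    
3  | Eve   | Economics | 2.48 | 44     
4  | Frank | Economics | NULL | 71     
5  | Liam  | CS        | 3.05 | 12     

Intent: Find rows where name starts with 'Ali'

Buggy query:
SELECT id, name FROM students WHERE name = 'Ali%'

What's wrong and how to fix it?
Bug: Wildcards only work with LIKE; '=' treats '%' as a literal character

Fix: Replace '=' with LIKE so 'Ali%' is treated as a pattern

Corrected query:
SELECT id, name FROM students WHERE name LIKE 'Ali%'

Result:
id | name 
---+------
1  | Alice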